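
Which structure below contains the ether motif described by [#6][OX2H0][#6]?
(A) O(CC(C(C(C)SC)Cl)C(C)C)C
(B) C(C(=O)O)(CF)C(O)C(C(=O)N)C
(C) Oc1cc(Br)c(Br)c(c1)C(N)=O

[#6][OX2H0][#6] describes an aliphatic oxygen bridging two carbons with no H on the oxygen (an ether).
(A) contains a methoxy ether (-OCH3), which satisfies every atom and bond constraint.
(B) has a carboxylic acid group (-C(=O)OH) but the -OH oxygen has H1; the =O is OX1, not OX2.
(C) has a hydroxyl group (-OH) but the oxygen has H1, not H0 bridging two carbons.
So the answer is (A).

A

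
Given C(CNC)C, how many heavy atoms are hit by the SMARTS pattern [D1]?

Check the 5 heavy atoms by environment: 2× C (D2) → no; 1× N (D2) → no; 2× C (D1) → match.
That gives 2 matching atoms.

2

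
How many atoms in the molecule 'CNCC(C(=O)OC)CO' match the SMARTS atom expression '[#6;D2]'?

The query [#6;D2] means: any carbon bonded to exactly two heavy atoms.
Check the 10 heavy atoms by environment: 2× C (D2) → match; 2× C (D3) → no; 2× O (D1) → no; 1× O (D2) → no; 2× C (D1) → no; 1× N (D2) → no.
That gives 2 matching atoms.

2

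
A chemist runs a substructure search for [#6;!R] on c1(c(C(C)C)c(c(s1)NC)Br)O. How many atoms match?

4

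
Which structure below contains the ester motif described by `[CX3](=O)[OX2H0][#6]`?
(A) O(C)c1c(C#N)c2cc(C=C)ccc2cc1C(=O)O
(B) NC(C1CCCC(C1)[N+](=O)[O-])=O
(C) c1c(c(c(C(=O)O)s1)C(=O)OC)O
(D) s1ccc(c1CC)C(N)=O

C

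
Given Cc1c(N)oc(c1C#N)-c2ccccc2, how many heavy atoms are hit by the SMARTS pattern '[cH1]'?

5

Check the 15 heavy atoms by environment: 1× o (aromatic, H0) → no; 5× c (aromatic, H0) → no; 5× c (aromatic, H1) → match; 1× C (H0) → no; 1× N (H0) → no; 1× C (H3) → no; 1× N (H2) → no.
That gives 5 matching atoms.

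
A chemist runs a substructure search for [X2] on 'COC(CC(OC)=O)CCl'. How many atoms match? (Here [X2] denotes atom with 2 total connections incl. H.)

2

The query [X2] means: any atom with exactly two total connections (bonds + H).
Check the 10 heavy atoms by environment: 5× C (X4) → no; 1× C (X3) → no; 1× O (X1) → no; 2× O (X2) → match; 1× Cl (X1) → no.
That gives 2 matching atoms.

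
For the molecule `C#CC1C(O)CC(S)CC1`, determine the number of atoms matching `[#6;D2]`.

4

The query [#6;D2] means: any carbon bonded to exactly two heavy atoms.
Check the 10 heavy atoms by environment: 3× C (D3) → no; 4× C (D2) → match; 1× C (D1) → no; 1× S (D1) → no; 1× O (D1) → no.
That gives 4 matching atoms.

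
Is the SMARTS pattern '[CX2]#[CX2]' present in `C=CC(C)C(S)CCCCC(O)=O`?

The pattern [CX2]#[CX2] describes a carbon-carbon triple bond — an alkyne.
The closest candidate here is a vinyl group (-CH=CH2), but the C=C is a double bond; both carbons are CX3, not CX2. No other fragment satisfies the full query, so there is no match.

No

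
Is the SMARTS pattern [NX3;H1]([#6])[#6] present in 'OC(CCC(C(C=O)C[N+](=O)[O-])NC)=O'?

Yes

The pattern [NX3;H1]([#6])[#6] describes a trivalent nitrogen with one H, bonded to two carbons — a secondary amine.
The molecule carries an N-methylamino group (-NHCH3), whose atoms satisfy every constraint of the query, so the pattern matches.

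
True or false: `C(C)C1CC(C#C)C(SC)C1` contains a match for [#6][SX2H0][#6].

True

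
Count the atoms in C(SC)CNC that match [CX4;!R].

Check the 6 heavy atoms by environment: 4× C (X4, acyclic) → match; 1× N (X3, acyclic) → no; 1× S (X2, acyclic) → no.
That gives 4 matching atoms.

4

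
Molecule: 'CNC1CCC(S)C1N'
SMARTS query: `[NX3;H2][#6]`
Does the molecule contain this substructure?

Yes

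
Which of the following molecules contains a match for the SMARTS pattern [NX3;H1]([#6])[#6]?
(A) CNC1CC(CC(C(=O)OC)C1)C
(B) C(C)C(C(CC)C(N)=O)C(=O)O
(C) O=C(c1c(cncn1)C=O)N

[NX3;H1]([#6])[#6] describes a trivalent nitrogen with one H, bonded to two carbons (a secondary amine).
(A) contains an N-methylamino group (-NHCH3), which satisfies every atom and bond constraint.
(B) has a primary amide (-C(=O)NH2) but the -C(=O)NH2 nitrogen has H2, not H1.
(C) has a primary amide (-C(=O)NH2) but the -C(=O)NH2 nitrogen has H2, not H1.
So the answer is (A).

A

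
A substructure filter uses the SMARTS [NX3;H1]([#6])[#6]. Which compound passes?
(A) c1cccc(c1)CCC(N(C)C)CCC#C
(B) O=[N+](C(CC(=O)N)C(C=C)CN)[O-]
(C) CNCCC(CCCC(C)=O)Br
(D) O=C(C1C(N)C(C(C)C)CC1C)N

[NX3;H1]([#6])[#6] describes a trivalent nitrogen with one H, bonded to two carbons (a secondary amine).
(A) has a dimethylamino group (-N(CH3)2) but the nitrogen has H0, not H1.
(B) has a primary amide (-C(=O)NH2) but the -C(=O)NH2 nitrogen has H2, not H1.
(C) contains an N-methylamino group (-NHCH3), which satisfies every atom and bond constraint.
(D) has a primary amino group (-NH2) but the nitrogen has H2 and only one carbon neighbour.
So the answer is (C).

C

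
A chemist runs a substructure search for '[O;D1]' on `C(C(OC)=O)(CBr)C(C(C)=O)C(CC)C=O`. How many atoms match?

The query [O;D1] means: aliphatic oxygen bonded to exactly one heavy atom.
Check the 16 heavy atoms by environment: 3× C (D2) → no; 5× C (D3) → no; 3× C (D1) → no; 3× O (D1) → match; 1× O (D2) → no; 1× Br (D1) → no.
That gives 3 matching atoms.

3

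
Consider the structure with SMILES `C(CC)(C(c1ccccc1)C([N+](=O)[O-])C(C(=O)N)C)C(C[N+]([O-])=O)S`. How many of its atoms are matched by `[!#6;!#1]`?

9

The query [!#6;!#1] means: not carbon and not hydrogen — any heteroatom.
Check the 25 heavy atoms by environment: 10× C → no; 1× S → match; 6× c (aromatic) → no; 2× N (charge +1) → match; 2× O (charge -1) → match; 3× O → match; 1× N → match.
Summing the matching environments: 1 + 2 + 2 + 3 + 1 = 9 matching atoms.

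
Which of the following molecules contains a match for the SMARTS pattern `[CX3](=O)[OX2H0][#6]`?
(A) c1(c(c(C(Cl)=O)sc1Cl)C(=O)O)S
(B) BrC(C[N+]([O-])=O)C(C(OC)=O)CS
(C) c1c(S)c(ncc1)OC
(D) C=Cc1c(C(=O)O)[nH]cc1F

B

[CX3](=O)[OX2H0][#6] describes a carbonyl carbon bonded to an oxygen that is itself bonded to carbon (no H on that O) (an ester).
(A) has a carboxylic acid group (-C(=O)OH) but the singly-bonded O carries H (OX2H1, not H0).
(B) contains a methyl-ester group (-C(=O)OCH3), which satisfies every atom and bond constraint.
(C) has a methoxy ether (-OCH3) but the ether oxygen is not adjacent to a C=O carbon.
(D) has a carboxylic acid group (-C(=O)OH) but the singly-bonded O carries H (OX2H1, not H0).
So the answer is (B).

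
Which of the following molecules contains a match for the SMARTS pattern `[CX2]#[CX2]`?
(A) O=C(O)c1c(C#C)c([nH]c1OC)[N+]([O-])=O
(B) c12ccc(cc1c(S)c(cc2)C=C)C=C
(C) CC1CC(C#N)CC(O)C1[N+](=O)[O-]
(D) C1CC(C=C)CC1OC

A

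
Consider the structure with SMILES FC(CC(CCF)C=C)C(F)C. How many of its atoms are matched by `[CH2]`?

4

The query [CH2] means: aliphatic carbon with exactly two hydrogens.
Check the 12 heavy atoms by environment: 1× C (H3) → no; 4× C (H1) → no; 4× C (H2) → match; 3× F (H0) → no.
That gives 4 matching atoms.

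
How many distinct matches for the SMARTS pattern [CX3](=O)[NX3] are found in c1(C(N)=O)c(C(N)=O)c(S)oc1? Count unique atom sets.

[CX3](=O)[NX3] is the SMARTS for an amide: a carbonyl carbon bonded to a trivalent nitrogen.
The molecule carries 2 separate instances of a primary amide (-C(=O)NH2) meeting every constraint; each maps to a distinct set of atoms, giving 2 matches.

2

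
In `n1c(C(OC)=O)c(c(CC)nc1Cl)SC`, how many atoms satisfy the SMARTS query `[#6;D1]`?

The query [#6;D1] means: carbon bonded to exactly one heavy atom.
Check the 15 heavy atoms by environment: 2× n (aromatic, D2) → no; 4× c (aromatic, D3) → no; 1× Cl (D1) → no; 1× C (D2) → no; 3× C (D1) → match; 1× C (D3) → no; 1× O (D1) → no; 1× O (D2) → no; 1× S (D2) → no.
That gives 3 matching atoms.

3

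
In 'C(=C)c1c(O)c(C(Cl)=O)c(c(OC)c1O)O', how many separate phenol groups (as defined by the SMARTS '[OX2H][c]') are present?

3

[OX2H][c] is the SMARTS for a phenol: a hydroxyl oxygen attached to an aromatic carbon.
The molecule carries 3 separate instances of a hydroxyl group (-OH) meeting every constraint; each maps to a distinct set of atoms, giving 3 matches.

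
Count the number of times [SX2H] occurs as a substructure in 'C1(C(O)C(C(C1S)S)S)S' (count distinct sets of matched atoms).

[SX2H] is the SMARTS for a thiol: an aliphatic sulfur with two connections, one being H.
The molecule carries 4 separate instances of a thiol (-SH) meeting every constraint; each maps to a distinct set of atoms, giving 4 matches.

4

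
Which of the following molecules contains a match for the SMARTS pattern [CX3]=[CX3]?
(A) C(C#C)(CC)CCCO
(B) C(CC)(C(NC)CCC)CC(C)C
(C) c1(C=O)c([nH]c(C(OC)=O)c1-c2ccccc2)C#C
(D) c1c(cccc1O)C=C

[CX3]=[CX3] describes a non-aromatic C=C double bond between two sp2 carbons (an alkene).
(A) has an ethynyl group (-C#CH) but the C-C bond is a triple bond, not a double bond.
(B) has an ethyl group (-CH2CH3) but its C-C bond is a single bond between CX4 carbons, not CX3=CX3.
(C) has an ethynyl group (-C#CH) but the C-C bond is a triple bond, not a double bond.
(D) contains a vinyl group (-CH=CH2), which satisfies every atom and bond constraint.
So the answer is (D).

D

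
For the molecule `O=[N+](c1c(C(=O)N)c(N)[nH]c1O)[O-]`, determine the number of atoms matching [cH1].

0

The query [cH1] means: aromatic carbon bearing exactly one hydrogen.
Check the 13 heavy atoms by environment: 1× n (aromatic, H1) → no; 4× c (aromatic, H0) → no; 1× N (charge +1, H0) → no; 1× O (charge -1, H0) → no; 2× O (H0) → no; 1× C (H0) → no; 2× N (H2) → no; 1× O (H1) → no.
No environment satisfies the query, so 0 matching atoms.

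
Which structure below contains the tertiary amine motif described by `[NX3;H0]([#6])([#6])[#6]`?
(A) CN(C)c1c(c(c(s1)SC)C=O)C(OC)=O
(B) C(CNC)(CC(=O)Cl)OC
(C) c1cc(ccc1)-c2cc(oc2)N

[NX3;H0]([#6])([#6])[#6] describes a trivalent nitrogen with no H, bonded to three carbons (a tertiary amine).
(A) contains a dimethylamino group (-N(CH3)2), which satisfies every atom and bond constraint.
(B) has an N-methylamino group (-NHCH3) but the nitrogen still has one H (H1), not H0.
(C) has a primary amino group (-NH2) but the nitrogen has H2, not H0 with three carbons.
So the answer is (A).

A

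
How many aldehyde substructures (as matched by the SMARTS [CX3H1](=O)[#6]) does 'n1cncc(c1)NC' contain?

[CX3H1](=O)[#6] is the SMARTS for an aldehyde: an sp2 carbon with one H, double-bonded to O and single-bonded to carbon.
No fragment in the molecule satisfies every constraint, giving 0 matches.

0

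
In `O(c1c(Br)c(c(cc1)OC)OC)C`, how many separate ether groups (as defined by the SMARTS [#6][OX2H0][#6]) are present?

3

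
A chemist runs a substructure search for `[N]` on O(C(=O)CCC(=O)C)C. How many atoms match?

0

Check the 9 heavy atoms by environment: 6× C → no; 3× O → no.
No environment satisfies the query, so 0 matching atoms.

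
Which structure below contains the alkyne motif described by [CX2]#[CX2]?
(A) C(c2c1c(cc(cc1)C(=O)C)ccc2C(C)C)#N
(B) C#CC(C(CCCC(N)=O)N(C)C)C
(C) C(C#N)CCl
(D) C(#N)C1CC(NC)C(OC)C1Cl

[CX2]#[CX2] describes a carbon-carbon triple bond (an alkyne).
(A) has a nitrile (-C#N) but the triple bond is C#N, not C#C.
(B) contains an ethynyl group (-C#CH), which satisfies every atom and bond constraint.
(C) has a nitrile (-C#N) but the triple bond is C#N, not C#C.
(D) has a nitrile (-C#N) but the triple bond is C#N, not C#C.
So the answer is (B).

B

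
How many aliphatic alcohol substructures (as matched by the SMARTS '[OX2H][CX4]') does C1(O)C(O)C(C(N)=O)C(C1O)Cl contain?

3

[OX2H][CX4] is the SMARTS for an aliphatic alcohol: a hydroxyl oxygen bound to an sp3 (X4) carbon.
The molecule carries 3 separate instances of a hydroxyl group (-OH) meeting every constraint; each maps to a distinct set of atoms, giving 3 matches.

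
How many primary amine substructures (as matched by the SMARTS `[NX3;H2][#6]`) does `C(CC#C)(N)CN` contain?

[NX3;H2][#6] is the SMARTS for a primary amine: a trivalent nitrogen with two H attached to carbon.
The molecule carries 2 separate instances of a primary amino group (-NH2) meeting every constraint; each maps to a distinct set of atoms, giving 2 matches.

2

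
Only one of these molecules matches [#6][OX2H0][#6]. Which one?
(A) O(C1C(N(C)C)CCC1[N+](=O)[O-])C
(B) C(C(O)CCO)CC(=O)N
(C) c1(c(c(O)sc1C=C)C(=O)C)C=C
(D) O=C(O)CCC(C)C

A

[#6][OX2H0][#6] describes an aliphatic oxygen bridging two carbons with no H on the oxygen (an ether).
(A) contains a methoxy ether (-OCH3), which satisfies every atom and bond constraint.
(B) has a hydroxyl group (-OH) but the oxygen has H1, not H0 bridging two carbons.
(C) has a hydroxyl group (-OH) but the oxygen has H1, not H0 bridging two carbons.
(D) has a carboxylic acid group (-C(=O)OH) but the -OH oxygen has H1; the =O is OX1, not OX2.
So the answer is (A).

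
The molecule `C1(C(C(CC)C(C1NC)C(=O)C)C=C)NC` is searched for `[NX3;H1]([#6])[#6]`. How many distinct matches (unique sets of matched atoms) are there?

[NX3;H1]([#6])[#6] is the SMARTS for a secondary amine: a trivalent nitrogen with one H, bonded to two carbons.
The molecule carries 2 separate instances of an N-methylamino group (-NHCH3) meeting every constraint; each maps to a distinct set of atoms, giving 2 matches.

2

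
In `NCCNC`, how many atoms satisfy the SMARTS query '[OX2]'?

The query [OX2] means: aliphatic oxygen with two total connections — ether, hydroxyl, or ester single-bond O.
Check the 5 heavy atoms by environment: 3× C (X4) → no; 2× N (X3) → no.
No environment satisfies the query, so 0 matching atoms.

0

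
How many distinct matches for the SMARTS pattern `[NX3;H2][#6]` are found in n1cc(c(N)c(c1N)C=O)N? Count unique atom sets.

3

[NX3;H2][#6] is the SMARTS for a primary amine: a trivalent nitrogen with two H attached to carbon.
The molecule carries 3 separate instances of a primary amino group (-NH2) meeting every constraint; each maps to a distinct set of atoms, giving 3 matches.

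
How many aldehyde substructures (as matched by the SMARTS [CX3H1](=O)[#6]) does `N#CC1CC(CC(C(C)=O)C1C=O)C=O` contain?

2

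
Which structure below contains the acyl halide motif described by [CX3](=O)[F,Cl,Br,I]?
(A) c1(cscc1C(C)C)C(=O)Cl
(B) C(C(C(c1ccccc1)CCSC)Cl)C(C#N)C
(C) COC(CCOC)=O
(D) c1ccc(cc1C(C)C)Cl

[CX3](=O)[F,Cl,Br,I] describes a carbonyl carbon bonded to a halogen (an acyl halide).
(A) contains an acyl chloride (-C(=O)Cl), which satisfies every atom and bond constraint.
(B) has a chloro substituent but the Cl is not on a carbonyl carbon.
(C) has a methyl-ester group (-C(=O)OCH3) but the carbonyl is bonded to -O-C, not to a halogen.
(D) has a chloro substituent but the Cl is not on a carbonyl carbon.
So the answer is (A).

A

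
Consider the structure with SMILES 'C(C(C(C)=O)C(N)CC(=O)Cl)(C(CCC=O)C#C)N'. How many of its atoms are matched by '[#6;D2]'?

5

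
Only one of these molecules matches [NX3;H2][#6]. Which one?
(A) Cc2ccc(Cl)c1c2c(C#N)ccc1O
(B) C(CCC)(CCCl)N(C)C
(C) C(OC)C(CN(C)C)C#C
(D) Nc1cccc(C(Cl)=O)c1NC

[NX3;H2][#6] describes a trivalent nitrogen with two H attached to carbon (a primary amine).
(A) has a nitrile (-C#N) but the nitrogen is NX1 (triple-bonded), not NX3 with two H.
(B) has a dimethylamino group (-N(CH3)2) but the nitrogen has H0, not H2.
(C) has a dimethylamino group (-N(CH3)2) but the nitrogen has H0, not H2.
(D) contains a primary amino group (-NH2), which satisfies every atom and bond constraint.
So the answer is (D).

D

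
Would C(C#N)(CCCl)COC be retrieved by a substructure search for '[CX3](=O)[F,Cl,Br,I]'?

No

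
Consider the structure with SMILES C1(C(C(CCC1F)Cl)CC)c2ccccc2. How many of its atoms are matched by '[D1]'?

3

The query [D1] means: atom with exactly one heavy-atom neighbour (degree 1).
Check the 16 heavy atoms by environment: 3× C (D2) → no; 4× C (D3) → no; 1× Cl (D1) → match; 1× C (D1) → match; 1× F (D1) → match; 1× c (aromatic, D3) → no; 5× c (aromatic, D2) → no.
Summing the matching environments: 1 + 1 + 1 = 3 matching atoms.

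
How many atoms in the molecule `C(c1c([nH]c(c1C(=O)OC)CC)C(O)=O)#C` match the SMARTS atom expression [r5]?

5

The query [r5] means: r5 matches atoms in a five-membered ring.
Check the 16 heavy atoms by environment: 1× n (aromatic, in 5-ring) → match; 4× c (aromatic, in 5-ring) → match; 7× C (acyclic) → no; 4× O (acyclic) → no.
Summing the matching environments: 1 + 4 = 5 matching atoms.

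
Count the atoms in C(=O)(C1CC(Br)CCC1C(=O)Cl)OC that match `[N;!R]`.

The query [N;!R] means: aliphatic nitrogen not in a ring.
Check the 14 heavy atoms by environment: 6× C (in 6-ring) → no; 3× C (acyclic) → no; 3× O (acyclic) → no; 1× Cl (acyclic) → no; 1× Br (acyclic) → no.
No environment satisfies the query, so 0 matching atoms.

0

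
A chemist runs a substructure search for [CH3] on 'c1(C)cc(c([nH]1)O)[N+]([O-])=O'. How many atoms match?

1

The query [CH3] means: aliphatic carbon with exactly three hydrogens.
Check the 10 heavy atoms by environment: 1× n (aromatic, H1) → no; 3× c (aromatic, H0) → no; 1× c (aromatic, H1) → no; 1× O (H1) → no; 1× C (H3) → match; 1× N (charge +1, H0) → no; 1× O (charge -1, H0) → no; 1× O (H0) → no.
That gives 1 matching atom.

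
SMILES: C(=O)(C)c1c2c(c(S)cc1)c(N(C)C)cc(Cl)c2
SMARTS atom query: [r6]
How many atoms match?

10

The query [r6] means: r6 matches atoms in a six-membered ring.
Check the 18 heavy atoms by environment: 10× c (aromatic, in 6-ring) → match; 1× N (acyclic) → no; 4× C (acyclic) → no; 1× Cl (acyclic) → no; 1× S (acyclic) → no; 1× O (acyclic) → no.
That gives 10 matching atoms.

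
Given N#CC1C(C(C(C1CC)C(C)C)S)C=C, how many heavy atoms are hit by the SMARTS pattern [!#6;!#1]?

Check the 15 heavy atoms by environment: 13× C → no; 1× S → match; 1× N → match.
Summing the matching environments: 1 + 1 = 2 matching atoms.

2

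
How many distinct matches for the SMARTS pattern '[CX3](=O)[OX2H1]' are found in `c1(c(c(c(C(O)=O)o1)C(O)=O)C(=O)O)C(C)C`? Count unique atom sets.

3

[CX3](=O)[OX2H1] is the SMARTS for a carboxylic acid: an sp2 carbon double-bonded to O and single-bonded to an -OH oxygen.
The molecule carries 3 separate instances of a carboxylic acid group (-C(=O)OH) meeting every constraint; each maps to a distinct set of atoms, giving 3 matches.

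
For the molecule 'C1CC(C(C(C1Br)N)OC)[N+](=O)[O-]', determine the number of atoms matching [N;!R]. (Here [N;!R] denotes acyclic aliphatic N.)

2

The query [N;!R] means: aliphatic nitrogen not in a ring.
Check the 13 heavy atoms by environment: 6× C (in 6-ring) → no; 1× Br (acyclic) → no; 1× N (acyclic) → match; 1× N (charge +1, acyclic) → match; 1× O (charge -1, acyclic) → no; 2× O (acyclic) → no; 1× C (acyclic) → no.
Summing the matching environments: 1 + 1 = 2 matching atoms.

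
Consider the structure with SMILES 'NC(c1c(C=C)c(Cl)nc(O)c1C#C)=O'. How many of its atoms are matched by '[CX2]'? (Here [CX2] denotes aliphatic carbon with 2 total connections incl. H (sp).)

The query [CX2] means: C with X2: aliphatic carbon with exactly 2 total connections.
Check the 15 heavy atoms by environment: 1× n (aromatic, X2) → no; 5× c (aromatic, X3) → no; 3× C (X3) → no; 1× O (X1) → no; 1× N (X3) → no; 1× O (X2) → no; 2× C (X2) → match; 1× Cl (X1) → no.
That gives 2 matching atoms.

2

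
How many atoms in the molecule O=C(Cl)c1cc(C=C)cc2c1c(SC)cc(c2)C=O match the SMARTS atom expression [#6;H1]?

6

Check the 19 heavy atoms by environment: 6× c (aromatic, H0) → no; 4× c (aromatic, H1) → match; 1× C (H0) → no; 2× O (H0) → no; 1× Cl (H0) → no; 1× S (H0) → no; 1× C (H3) → no; 2× C (H1) → match; 1× C (H2) → no.
Summing the matching environments: 4 + 2 = 6 matching atoms.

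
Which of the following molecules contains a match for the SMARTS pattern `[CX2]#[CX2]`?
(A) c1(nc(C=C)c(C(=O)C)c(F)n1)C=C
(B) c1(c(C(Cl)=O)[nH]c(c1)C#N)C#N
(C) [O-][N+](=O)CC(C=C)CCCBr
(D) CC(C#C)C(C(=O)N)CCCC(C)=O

D

[CX2]#[CX2] describes a carbon-carbon triple bond (an alkyne).
(A) has a vinyl group (-CH=CH2) but the C=C is a double bond; both carbons are CX3, not CX2.
(B) has a nitrile (-C#N) but the triple bond is C#N, not C#C.
(C) has a vinyl group (-CH=CH2) but the C=C is a double bond; both carbons are CX3, not CX2.
(D) contains an ethynyl group (-C#CH), which satisfies every atom and bond constraint.
So the answer is (D).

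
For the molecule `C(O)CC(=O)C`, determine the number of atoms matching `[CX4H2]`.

Check the 6 heavy atoms by environment: 2× C (H2, X4) → match; 1× C (H0, X3) → no; 1× O (H0, X1) → no; 1× C (H3, X4) → no; 1× O (H1, X2) → no.
That gives 2 matching atoms.

2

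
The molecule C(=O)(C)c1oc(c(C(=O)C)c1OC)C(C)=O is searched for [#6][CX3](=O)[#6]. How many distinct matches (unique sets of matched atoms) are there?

3

[#6][CX3](=O)[#6] is the SMARTS for a ketone: a carbonyl carbon (no H) flanked by two carbons.
The molecule carries 3 separate instances of an acetyl/ketone group (-C(=O)CH3) meeting every constraint; each maps to a distinct set of atoms, giving 3 matches.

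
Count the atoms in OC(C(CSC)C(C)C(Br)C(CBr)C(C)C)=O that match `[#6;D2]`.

2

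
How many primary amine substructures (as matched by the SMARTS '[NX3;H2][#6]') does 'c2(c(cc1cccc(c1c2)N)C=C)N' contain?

2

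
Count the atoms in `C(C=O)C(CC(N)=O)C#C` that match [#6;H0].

2

The query [#6;H0] means: any carbon with no attached hydrogen.
Check the 10 heavy atoms by environment: 2× C (H2) → no; 3× C (H1) → no; 2× C (H0) → match; 2× O (H0) → no; 1× N (H2) → no.
That gives 2 matching atoms.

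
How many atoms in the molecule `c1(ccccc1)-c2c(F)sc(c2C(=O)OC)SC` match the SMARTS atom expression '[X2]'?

3

The query [X2] means: any atom with exactly two total connections (bonds + H).
Check the 18 heavy atoms by environment: 1× s (aromatic, X2) → match; 10× c (aromatic, X3) → no; 1× S (X2) → match; 2× C (X4) → no; 1× C (X3) → no; 1× O (X1) → no; 1× O (X2) → match; 1× F (X1) → no.
Summing the matching environments: 1 + 1 + 1 = 3 matching atoms.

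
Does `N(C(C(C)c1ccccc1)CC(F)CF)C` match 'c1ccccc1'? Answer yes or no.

Yes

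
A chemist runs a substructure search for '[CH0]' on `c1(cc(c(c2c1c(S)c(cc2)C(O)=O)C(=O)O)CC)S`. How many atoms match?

2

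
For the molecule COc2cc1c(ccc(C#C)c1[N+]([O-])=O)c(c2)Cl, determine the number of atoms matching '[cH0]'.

Check the 18 heavy atoms by environment: 6× c (aromatic, H0) → match; 4× c (aromatic, H1) → no; 2× O (H0) → no; 1× C (H3) → no; 1× C (H0) → no; 1× C (H1) → no; 1× Cl (H0) → no; 1× N (charge +1, H0) → no; 1× O (charge -1, H0) → no.
That gives 6 matching atoms.

6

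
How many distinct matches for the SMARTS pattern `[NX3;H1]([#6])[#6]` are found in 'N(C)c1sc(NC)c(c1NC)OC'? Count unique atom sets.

3

[NX3;H1]([#6])[#6] is the SMARTS for a secondary amine: a trivalent nitrogen with one H, bonded to two carbons.
The molecule carries 3 separate instances of an N-methylamino group (-NHCH3) meeting every constraint; each maps to a distinct set of atoms, giving 3 matches.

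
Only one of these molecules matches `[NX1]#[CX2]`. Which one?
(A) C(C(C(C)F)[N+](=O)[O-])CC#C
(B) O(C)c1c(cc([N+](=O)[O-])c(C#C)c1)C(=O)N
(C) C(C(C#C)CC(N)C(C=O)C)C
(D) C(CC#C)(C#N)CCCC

[NX1]#[CX2] describes a nitrogen triple-bonded to a two-connected carbon (a nitrile).
(A) has a nitro group (-[N+](=O)[O-]) but there is no C#N triple bond.
(B) has a primary amide (-C(=O)NH2) but the nitrogen is NX3, not NX1.
(C) has a primary amino group (-NH2) but the nitrogen is NX3 (three connections), not NX1 triple-bonded.
(D) contains a nitrile (-C#N), which satisfies every atom and bond constraint.
So the answer is (D).

D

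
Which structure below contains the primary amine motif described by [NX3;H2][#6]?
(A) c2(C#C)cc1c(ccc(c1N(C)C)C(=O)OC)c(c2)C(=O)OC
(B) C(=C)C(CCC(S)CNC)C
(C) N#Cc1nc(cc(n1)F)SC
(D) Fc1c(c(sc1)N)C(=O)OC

D

[NX3;H2][#6] describes a trivalent nitrogen with two H attached to carbon (a primary amine).
(A) has a dimethylamino group (-N(CH3)2) but the nitrogen has H0, not H2.
(B) has an N-methylamino group (-NHCH3) but the nitrogen bears two carbons and only one H (H1), not H2.
(C) has a nitrile (-C#N) but the nitrogen is NX1 (triple-bonded), not NX3 with two H.
(D) contains a primary amino group (-NH2), which satisfies every atom and bond constraint.
So the answer is (D).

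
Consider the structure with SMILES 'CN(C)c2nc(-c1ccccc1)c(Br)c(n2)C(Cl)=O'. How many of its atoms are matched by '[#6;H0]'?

6

The query [#6;H0] means: any carbon with no attached hydrogen.
Check the 19 heavy atoms by environment: 2× n (aromatic, H0) → no; 5× c (aromatic, H0) → match; 1× Br (H0) → no; 1× N (H0) → no; 2× C (H3) → no; 1× C (H0) → match; 1× O (H0) → no; 1× Cl (H0) → no; 5× c (aromatic, H1) → no.
Summing the matching environments: 5 + 1 = 6 matching atoms.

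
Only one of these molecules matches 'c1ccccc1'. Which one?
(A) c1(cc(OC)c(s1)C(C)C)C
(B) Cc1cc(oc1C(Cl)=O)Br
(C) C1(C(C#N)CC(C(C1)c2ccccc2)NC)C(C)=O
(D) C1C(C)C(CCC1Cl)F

C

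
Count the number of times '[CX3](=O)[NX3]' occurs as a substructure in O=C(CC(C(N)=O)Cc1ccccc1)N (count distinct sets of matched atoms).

2

[CX3](=O)[NX3] is the SMARTS for an amide: a carbonyl carbon bonded to a trivalent nitrogen.
The molecule carries 2 separate instances of a primary amide (-C(=O)NH2) meeting every constraint; each maps to a distinct set of atoms, giving 2 matches.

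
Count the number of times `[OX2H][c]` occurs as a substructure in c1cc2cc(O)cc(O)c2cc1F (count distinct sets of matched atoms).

2

[OX2H][c] is the SMARTS for a phenol: a hydroxyl oxygen attached to an aromatic carbon.
The molecule carries 2 separate instances of a hydroxyl group (-OH) meeting every constraint; each maps to a distinct set of atoms, giving 2 matches.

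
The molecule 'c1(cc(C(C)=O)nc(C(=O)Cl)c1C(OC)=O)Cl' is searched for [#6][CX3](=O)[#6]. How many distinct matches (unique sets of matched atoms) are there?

[#6][CX3](=O)[#6] is the SMARTS for a ketone: a carbonyl carbon (no H) flanked by two carbons.
Exactly one fragment in the molecule meets all constraints, giving 1 match.

1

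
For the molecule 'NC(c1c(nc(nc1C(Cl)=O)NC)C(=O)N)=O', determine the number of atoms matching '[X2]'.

2

Check the 17 heavy atoms by environment: 2× n (aromatic, X2) → match; 4× c (aromatic, X3) → no; 3× C (X3) → no; 3× O (X1) → no; 1× Cl (X1) → no; 3× N (X3) → no; 1× C (X4) → no.
That gives 2 matching atoms.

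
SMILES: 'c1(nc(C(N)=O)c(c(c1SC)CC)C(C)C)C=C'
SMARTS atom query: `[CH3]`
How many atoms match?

4

Check the 18 heavy atoms by environment: 1× n (aromatic, H0) → no; 5× c (aromatic, H0) → no; 1× S (H0) → no; 4× C (H3) → match; 2× C (H2) → no; 2× C (H1) → no; 1× C (H0) → no; 1× O (H0) → no; 1× N (H2) → no.
That gives 4 matching atoms.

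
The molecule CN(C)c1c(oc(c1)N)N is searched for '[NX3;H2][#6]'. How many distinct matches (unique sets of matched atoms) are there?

[NX3;H2][#6] is the SMARTS for a primary amine: a trivalent nitrogen with two H attached to carbon.
The molecule carries 2 separate instances of a primary amino group (-NH2) meeting every constraint; each maps to a distinct set of atoms, giving 2 matches.

2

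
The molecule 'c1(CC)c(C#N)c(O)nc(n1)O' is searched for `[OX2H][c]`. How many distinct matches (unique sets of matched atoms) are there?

[OX2H][c] is the SMARTS for a phenol: a hydroxyl oxygen attached to an aromatic carbon.
The molecule carries 2 separate instances of a hydroxyl group (-OH) meeting every constraint; each maps to a distinct set of atoms, giving 2 matches.

2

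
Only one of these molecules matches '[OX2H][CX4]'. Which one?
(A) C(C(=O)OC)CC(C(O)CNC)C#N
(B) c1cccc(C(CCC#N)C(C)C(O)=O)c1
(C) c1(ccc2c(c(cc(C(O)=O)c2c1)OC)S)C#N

[OX2H][CX4] describes a hydroxyl oxygen bound to an sp3 (X4) carbon (an aliphatic alcohol).
(A) contains a hydroxyl group (-OH), which satisfies every atom and bond constraint.
(B) has a carboxylic acid group (-C(=O)OH) but the -OH is on a CX3 carbonyl carbon, not a CX4 carbon.
(C) has a carboxylic acid group (-C(=O)OH) but the -OH is on a CX3 carbonyl carbon, not a CX4 carbon.
So the answer is (A).

A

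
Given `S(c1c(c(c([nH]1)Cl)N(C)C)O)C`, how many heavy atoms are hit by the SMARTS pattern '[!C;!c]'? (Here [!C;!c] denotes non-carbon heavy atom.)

The query [!C;!c] means: neither aliphatic nor aromatic carbon — same as [!#6].
Check the 12 heavy atoms by environment: 1× n (aromatic) → match; 4× c (aromatic) → no; 1× Cl → match; 1× N → match; 3× C → no; 1× O → match; 1× S → match.
Summing the matching environments: 1 + 1 + 1 + 1 + 1 = 5 matching atoms.

5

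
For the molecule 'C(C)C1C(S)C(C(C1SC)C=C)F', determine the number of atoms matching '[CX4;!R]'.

3

The query [CX4;!R] means: aliphatic carbon with four total connections, not in a ring.
Check the 13 heavy atoms by environment: 5× C (X4, in 5-ring) → no; 2× S (X2, acyclic) → no; 2× C (X3, acyclic) → no; 3× C (X4, acyclic) → match; 1× F (X1, acyclic) → no.
That gives 3 matching atoms.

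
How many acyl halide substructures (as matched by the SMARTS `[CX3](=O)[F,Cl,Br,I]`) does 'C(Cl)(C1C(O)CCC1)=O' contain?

1

[CX3](=O)[F,Cl,Br,I] is the SMARTS for an acyl halide: a carbonyl carbon bonded to a halogen.
Exactly one fragment in the molecule meets all constraints, giving 1 match.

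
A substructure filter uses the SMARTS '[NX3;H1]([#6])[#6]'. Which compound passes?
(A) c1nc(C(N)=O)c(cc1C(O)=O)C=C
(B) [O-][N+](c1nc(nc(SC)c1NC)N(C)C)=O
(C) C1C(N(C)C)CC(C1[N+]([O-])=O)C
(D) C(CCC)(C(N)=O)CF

B

[NX3;H1]([#6])[#6] describes a trivalent nitrogen with one H, bonded to two carbons (a secondary amine).
(A) has a primary amide (-C(=O)NH2) but the -C(=O)NH2 nitrogen has H2, not H1.
(B) contains an N-methylamino group (-NHCH3), which satisfies every atom and bond constraint.
(C) has a dimethylamino group (-N(CH3)2) but the nitrogen has H0, not H1.
(D) has a primary amide (-C(=O)NH2) but the -C(=O)NH2 nitrogen has H2, not H1.
So the answer is (B).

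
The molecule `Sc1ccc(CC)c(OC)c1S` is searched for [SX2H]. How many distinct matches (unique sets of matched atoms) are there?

[SX2H] is the SMARTS for a thiol: an aliphatic sulfur with two connections, one being H.
The molecule carries 2 separate instances of a thiol (-SH) meeting every constraint; each maps to a distinct set of atoms, giving 2 matches.

2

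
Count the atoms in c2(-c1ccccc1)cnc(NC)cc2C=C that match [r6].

12

Check the 16 heavy atoms by environment: 1× n (aromatic, in 6-ring) → match; 11× c (aromatic, in 6-ring) → match; 3× C (acyclic) → no; 1× N (acyclic) → no.
Summing the matching environments: 1 + 11 = 12 matching atoms.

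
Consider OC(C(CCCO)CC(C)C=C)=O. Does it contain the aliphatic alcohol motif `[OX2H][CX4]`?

The pattern [OX2H][CX4] describes a hydroxyl oxygen bound to an sp3 (X4) carbon — an aliphatic alcohol.
The molecule carries a hydroxyl group (-OH), whose atoms satisfy every constraint of the query, so the pattern matches.

Yes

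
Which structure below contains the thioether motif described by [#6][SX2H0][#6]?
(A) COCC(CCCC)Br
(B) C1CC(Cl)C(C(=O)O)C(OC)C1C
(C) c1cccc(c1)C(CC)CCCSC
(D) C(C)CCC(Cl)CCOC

C

[#6][SX2H0][#6] describes an aliphatic sulfur bridging two carbons with no H on the sulfur (a thioether).
(A) has a methoxy ether (-OCH3) but the bridging atom is O, not S.
(B) has a methoxy ether (-OCH3) but the bridging atom is O, not S.
(C) contains a methylthio ether (-SCH3), which satisfies every atom and bond constraint.
(D) has a methoxy ether (-OCH3) but the bridging atom is O, not S.
So the answer is (C).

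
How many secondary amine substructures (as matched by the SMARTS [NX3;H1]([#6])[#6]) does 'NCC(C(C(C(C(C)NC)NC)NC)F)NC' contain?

[NX3;H1]([#6])[#6] is the SMARTS for a secondary amine: a trivalent nitrogen with one H, bonded to two carbons.
The molecule carries 4 separate instances of an N-methylamino group (-NHCH3) meeting every constraint; each maps to a distinct set of atoms, giving 4 matches.

4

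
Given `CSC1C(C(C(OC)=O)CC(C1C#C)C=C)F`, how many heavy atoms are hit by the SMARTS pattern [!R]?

The query [!R] means: !R matches any atom not in a ring.
Check the 17 heavy atoms by environment: 6× C (in 6-ring) → no; 1× S (acyclic) → match; 7× C (acyclic) → match; 1× F (acyclic) → match; 2× O (acyclic) → match.
Summing the matching environments: 1 + 7 + 1 + 2 = 11 matching atoms.

11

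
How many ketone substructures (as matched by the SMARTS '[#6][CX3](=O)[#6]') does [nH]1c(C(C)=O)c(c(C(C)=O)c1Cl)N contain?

2

[#6][CX3](=O)[#6] is the SMARTS for a ketone: a carbonyl carbon (no H) flanked by two carbons.
The molecule carries 2 separate instances of an acetyl/ketone group (-C(=O)CH3) meeting every constraint; each maps to a distinct set of atoms, giving 2 matches.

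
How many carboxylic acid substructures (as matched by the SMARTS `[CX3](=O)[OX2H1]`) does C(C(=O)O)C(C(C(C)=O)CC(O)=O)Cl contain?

2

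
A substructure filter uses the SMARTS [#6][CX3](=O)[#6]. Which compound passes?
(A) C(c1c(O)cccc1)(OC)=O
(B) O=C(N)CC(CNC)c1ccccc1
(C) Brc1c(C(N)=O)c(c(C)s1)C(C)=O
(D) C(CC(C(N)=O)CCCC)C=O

C

[#6][CX3](=O)[#6] describes a carbonyl carbon (no H) flanked by two carbons (a ketone).
(A) has a methyl-ester group (-C(=O)OCH3) but one neighbour of the carbonyl carbon is O, not C.
(B) has a primary amide (-C(=O)NH2) but one neighbour of the carbonyl carbon is N, not C.
(C) contains an acetyl/ketone group (-C(=O)CH3), which satisfies every atom and bond constraint.
(D) has a primary amide (-C(=O)NH2) but one neighbour of the carbonyl carbon is N, not C.
So the answer is (C).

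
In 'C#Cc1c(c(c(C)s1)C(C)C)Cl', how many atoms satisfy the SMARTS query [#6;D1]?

4

The query [#6;D1] means: carbon bonded to exactly one heavy atom.
Check the 12 heavy atoms by environment: 1× s (aromatic, D2) → no; 4× c (aromatic, D3) → no; 1× Cl (D1) → no; 1× C (D3) → no; 4× C (D1) → match; 1× C (D2) → no.
That gives 4 matching atoms.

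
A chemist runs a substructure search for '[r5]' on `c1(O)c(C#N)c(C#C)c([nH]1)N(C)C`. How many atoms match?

5

The query [r5] means: r5 matches atoms in a five-membered ring.
Check the 13 heavy atoms by environment: 1× n (aromatic, in 5-ring) → match; 4× c (aromatic, in 5-ring) → match; 2× N (acyclic) → no; 5× C (acyclic) → no; 1× O (acyclic) → no.
Summing the matching environments: 1 + 4 = 5 matching atoms.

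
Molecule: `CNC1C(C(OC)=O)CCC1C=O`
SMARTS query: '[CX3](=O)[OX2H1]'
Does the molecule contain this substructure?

No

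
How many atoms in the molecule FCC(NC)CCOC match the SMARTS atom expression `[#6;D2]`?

3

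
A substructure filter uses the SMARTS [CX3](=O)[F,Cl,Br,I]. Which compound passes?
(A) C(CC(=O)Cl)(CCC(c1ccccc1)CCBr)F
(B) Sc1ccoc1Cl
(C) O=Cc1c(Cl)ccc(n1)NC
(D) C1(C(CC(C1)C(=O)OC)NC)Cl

A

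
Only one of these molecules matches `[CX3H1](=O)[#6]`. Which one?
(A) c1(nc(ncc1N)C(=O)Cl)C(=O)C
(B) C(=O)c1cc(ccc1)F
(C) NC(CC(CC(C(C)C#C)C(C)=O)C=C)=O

[CX3H1](=O)[#6] describes an sp2 carbon with one H, double-bonded to O and single-bonded to carbon (an aldehyde).
(A) has an acetyl/ketone group (-C(=O)CH3) but the carbonyl carbon has H0 (two carbon neighbours), not H1.
(B) contains an aldehyde (-CHO), which satisfies every atom and bond constraint.
(C) has an acetyl/ketone group (-C(=O)CH3) but the carbonyl carbon has H0 (two carbon neighbours), not H1.
So the answer is (B).

B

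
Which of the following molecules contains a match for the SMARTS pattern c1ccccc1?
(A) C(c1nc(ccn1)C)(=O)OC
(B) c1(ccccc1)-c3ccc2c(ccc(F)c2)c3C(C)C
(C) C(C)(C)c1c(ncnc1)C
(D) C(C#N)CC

c1ccccc1 describes six aromatic carbons in a ring (a benzene ring).
(A) has a methyl group (-CH3) but no six-membered all-carbon aromatic ring is present.
(B) contains a phenyl ring, which satisfies every atom and bond constraint.
(C) has a methyl group (-CH3) but no six-membered all-carbon aromatic ring is present.
(D) has a methyl group (-CH3) but no six-membered all-carbon aromatic ring is present.
So the answer is (B).

B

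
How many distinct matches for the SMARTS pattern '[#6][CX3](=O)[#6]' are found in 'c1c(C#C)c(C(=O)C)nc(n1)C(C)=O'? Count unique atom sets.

2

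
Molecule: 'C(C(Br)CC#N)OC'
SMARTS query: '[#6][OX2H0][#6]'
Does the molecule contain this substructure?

The pattern [#6][OX2H0][#6] describes an aliphatic oxygen bridging two carbons with no H on the oxygen — an ether.
The molecule carries a methoxy ether (-OCH3), whose atoms satisfy every constraint of the query, so the pattern matches.

Yes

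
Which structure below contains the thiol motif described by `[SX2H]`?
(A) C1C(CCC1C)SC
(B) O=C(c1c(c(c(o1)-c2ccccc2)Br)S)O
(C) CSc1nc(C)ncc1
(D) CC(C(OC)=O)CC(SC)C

[SX2H] describes an aliphatic sulfur with two connections, one being H (a thiol).
(A) has a methylthio ether (-SCH3) but the sulfur has H0 (bonded to two carbons), not H1.
(B) contains a thiol (-SH), which satisfies every atom and bond constraint.
(C) has a methylthio ether (-SCH3) but the sulfur has H0 (bonded to two carbons), not H1.
(D) has a methylthio ether (-SCH3) but the sulfur has H0 (bonded to two carbons), not H1.
So the answer is (B).

B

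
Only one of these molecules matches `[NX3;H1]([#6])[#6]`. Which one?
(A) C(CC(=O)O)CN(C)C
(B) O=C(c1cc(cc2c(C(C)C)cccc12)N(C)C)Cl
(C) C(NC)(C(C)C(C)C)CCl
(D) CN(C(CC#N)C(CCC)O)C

C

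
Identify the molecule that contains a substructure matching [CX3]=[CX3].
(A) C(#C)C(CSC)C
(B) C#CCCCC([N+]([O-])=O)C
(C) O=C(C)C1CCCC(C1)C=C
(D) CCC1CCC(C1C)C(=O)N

C

[CX3]=[CX3] describes a non-aromatic C=C double bond between two sp2 carbons (an alkene).
(A) has an ethynyl group (-C#CH) but the C-C bond is a triple bond, not a double bond.
(B) has an ethynyl group (-C#CH) but the C-C bond is a triple bond, not a double bond.
(C) contains a vinyl group (-CH=CH2), which satisfies every atom and bond constraint.
(D) has an ethyl group (-CH2CH3) but its C-C bond is a single bond between CX4 carbons, not CX3=CX3.
So the answer is (C).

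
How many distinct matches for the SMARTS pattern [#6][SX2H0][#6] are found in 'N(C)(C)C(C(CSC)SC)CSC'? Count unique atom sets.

[#6][SX2H0][#6] is the SMARTS for a thioether: an aliphatic sulfur bridging two carbons with no H on the sulfur.
The molecule carries 3 separate instances of a methylthio ether (-SCH3) meeting every constraint; each maps to a distinct set of atoms, giving 3 matches.

3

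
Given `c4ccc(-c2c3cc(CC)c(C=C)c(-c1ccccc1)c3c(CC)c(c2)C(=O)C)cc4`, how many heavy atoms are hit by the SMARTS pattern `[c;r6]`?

The query [c;r6] means: aromatic carbon that belongs to a six-membered ring.
Check the 31 heavy atoms by environment: 22× c (aromatic, in 6-ring) → match; 8× C (acyclic) → no; 1× O (acyclic) → no.
That gives 22 matching atoms.

22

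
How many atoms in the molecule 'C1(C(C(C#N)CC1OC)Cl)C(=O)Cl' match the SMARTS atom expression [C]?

8

The query [C] means: uppercase C matches aliphatic (non-aromatic) carbon only.
Check the 13 heavy atoms by environment: 8× C → match; 2× O → no; 2× Cl → no; 1× N → no.
That gives 8 matching atoms.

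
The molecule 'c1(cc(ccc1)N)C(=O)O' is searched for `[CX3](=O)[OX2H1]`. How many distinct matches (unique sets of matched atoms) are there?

1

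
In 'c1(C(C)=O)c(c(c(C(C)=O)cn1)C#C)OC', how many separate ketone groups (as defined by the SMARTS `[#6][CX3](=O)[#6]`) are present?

2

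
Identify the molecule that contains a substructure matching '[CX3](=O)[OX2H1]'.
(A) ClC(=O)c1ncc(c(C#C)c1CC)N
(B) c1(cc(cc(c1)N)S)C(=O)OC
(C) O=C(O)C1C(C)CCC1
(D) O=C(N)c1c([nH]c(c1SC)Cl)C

C

[CX3](=O)[OX2H1] describes an sp2 carbon double-bonded to O and single-bonded to an -OH oxygen (a carboxylic acid).
(A) has an acyl chloride (-C(=O)Cl) but the carbonyl is bonded to Cl, not to an -OH oxygen.
(B) has a methyl-ester group (-C(=O)OCH3) but the singly-bonded O has no H (OX2H0, not OX2H1).
(C) contains a carboxylic acid group (-C(=O)OH), which satisfies every atom and bond constraint.
(D) has a primary amide (-C(=O)NH2) but the carbonyl is bonded to N, not to an -OH oxygen.
So the answer is (C).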